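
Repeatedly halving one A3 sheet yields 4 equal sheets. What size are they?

4 = 2^2, so 2 halving steps.
A3 → A4 → … → A5 after 2 steps.

A5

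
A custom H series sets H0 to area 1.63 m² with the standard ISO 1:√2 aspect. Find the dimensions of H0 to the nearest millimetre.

1074 × 1518 mm

Let the short side be w mm. Then w · w√2 = 1.63 m² = 1,630,000 mm².
w² = 1,630,000/√2, so w ≈ 1073.6 mm; long side = w√2 ≈ 1518.3 mm.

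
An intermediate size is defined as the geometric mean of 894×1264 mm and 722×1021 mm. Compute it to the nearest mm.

803 × 1136 mm

Short side: √(894 · 722) = √645468 ≈ 803.4 → 803 mm
Long side: √(1264 · 1021) = √1290544 ≈ 1136.0 → 1136 mm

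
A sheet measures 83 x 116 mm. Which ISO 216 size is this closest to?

Aspect ratio 116/83 ≈ 1.398 (ISO target is √2 ≈ 1.414).
In the C-series (envelope sizes, between A and B): C7 = 81 × 114 mm.
Off by 4 mm total — nearest standard size.

C7 (81 × 114 mm)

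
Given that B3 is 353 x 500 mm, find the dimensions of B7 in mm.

B4: ⌊500/2⌋ × 353 = 250 × 353 mm
B5: ⌊353/2⌋ × 250 = 176 × 250 mm
B6: ⌊250/2⌋ × 176 = 125 × 176 mm
B7: ⌊176/2⌋ × 125 = 88 × 125 mm

88 × 125 mm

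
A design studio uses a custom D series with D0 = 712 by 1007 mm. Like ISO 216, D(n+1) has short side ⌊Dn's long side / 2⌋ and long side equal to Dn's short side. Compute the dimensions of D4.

D1: ⌊1007/2⌋ × 712 = 503 × 712 mm
D2: ⌊712/2⌋ × 503 = 356 × 503 mm
D3: ⌊503/2⌋ × 356 = 251 × 356 mm
D4: ⌊356/2⌋ × 251 = 178 × 251 mm

178 × 251 mm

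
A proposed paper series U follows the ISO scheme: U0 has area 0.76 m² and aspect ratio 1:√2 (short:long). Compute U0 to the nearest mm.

Let the short side be w mm. Then w · w√2 = 0.76 m² = 760,000 mm².
w² = 760,000/√2, so w ≈ 733.1 mm; long side = w√2 ≈ 1036.7 mm.

733 × 1037 mm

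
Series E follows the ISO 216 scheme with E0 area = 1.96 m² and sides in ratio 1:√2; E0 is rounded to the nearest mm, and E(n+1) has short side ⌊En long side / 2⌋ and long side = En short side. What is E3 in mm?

Let E0's short side be w mm. w · w√2 = 1.96 m² = 1,960,000 mm², so w ≈ 1177.3 mm and w√2 ≈ 1664.9 mm → E0 = 1177 × 1665 mm.
E1: ⌊1665/2⌋ × 1177 = 832 × 1177 mm
E2: ⌊1177/2⌋ × 832 = 588 × 832 mm
E3: ⌊832/2⌋ × 588 = 416 × 588 mm

416 × 588 mm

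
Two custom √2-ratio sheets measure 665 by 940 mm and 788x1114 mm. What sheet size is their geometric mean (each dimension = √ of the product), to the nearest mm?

724 × 1023 mm

Short side: √(665 · 788) = √524020 ≈ 723.9 → 724 mm
Long side: √(940 · 1114) = √1047160 ≈ 1023.3 → 1023 mm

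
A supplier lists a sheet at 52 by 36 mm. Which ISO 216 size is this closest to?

Aspect ratio 52/36 ≈ 1.444 (ISO target is √2 ≈ 1.414).
In the A-series (A0 area = 1 m²): A9 = 37 × 52 mm.
Off by 1 mm total — nearest standard size.

A9 (37 × 52 mm)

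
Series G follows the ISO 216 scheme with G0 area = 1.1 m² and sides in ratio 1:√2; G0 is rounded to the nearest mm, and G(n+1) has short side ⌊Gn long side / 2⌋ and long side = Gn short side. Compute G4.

Let G0's short side be w mm. w · w√2 = 1.1 m² = 1,100,000 mm², so w ≈ 881.9 mm and w√2 ≈ 1247.3 mm → G0 = 882 × 1247 mm.
G1: ⌊1247/2⌋ × 882 = 623 × 882 mm
G2: ⌊882/2⌋ × 623 = 441 × 623 mm
G3: ⌊623/2⌋ × 441 = 311 × 441 mm
G4: ⌊441/2⌋ × 311 = 220 × 311 mm

220 × 311 mm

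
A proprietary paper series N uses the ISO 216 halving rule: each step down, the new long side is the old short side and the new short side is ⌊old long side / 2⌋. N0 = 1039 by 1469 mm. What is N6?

129 × 183 mm

N1 = 734 × 1039 mm (from N0 by 1 halving).
N2: ⌊1039/2⌋ × 734 = 519 × 734 mm
N3: ⌊734/2⌋ × 519 = 367 × 519 mm
N4: ⌊519/2⌋ × 367 = 259 × 367 mm
N5: ⌊367/2⌋ × 259 = 183 × 259 mm
N6: ⌊259/2⌋ × 183 = 129 × 183 mm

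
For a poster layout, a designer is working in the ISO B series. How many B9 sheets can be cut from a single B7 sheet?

B7 = 88 × 125 mm; B9 = 44 × 62 mm.
Each halving step doubles the count; 2 steps from B7 to B9.
2^2 = 4.

4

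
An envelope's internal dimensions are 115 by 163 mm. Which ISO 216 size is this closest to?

Aspect ratio 163/115 ≈ 1.417 — close to the ISO √2 ≈ 1.414.
In the C-series (envelope sizes, between A and B): C6 = 114 × 162 mm.
Off by 2 mm total — nearest standard size.

C6 (114 × 162 mm)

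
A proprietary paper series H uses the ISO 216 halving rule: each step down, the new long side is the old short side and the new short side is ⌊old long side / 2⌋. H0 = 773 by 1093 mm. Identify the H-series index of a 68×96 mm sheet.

H7

H0: 773 × 1093 mm
H1: 546 × 773 mm
H2: 386 × 546 mm
H3: 273 × 386 mm
H4: 193 × 273 mm
H5: 136 × 193 mm
H6: 96 × 136 mm
H7: 68 × 96 mm
H8: 48 × 68 mm
→ matches H7.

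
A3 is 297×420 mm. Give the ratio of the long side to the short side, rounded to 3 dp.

420 / 297 = 1.414
Matches √2 ≈ 1.414 — the ISO 216 defining ratio.

1.414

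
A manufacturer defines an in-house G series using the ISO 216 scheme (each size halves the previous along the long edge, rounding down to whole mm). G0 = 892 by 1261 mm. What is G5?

G1 = 630 × 892 mm (from G0 by 1 halving).
G2: ⌊892/2⌋ × 630 = 446 × 630 mm
G3: ⌊630/2⌋ × 446 = 315 × 446 mm
G4: ⌊446/2⌋ × 315 = 223 × 315 mm
G5: ⌊315/2⌋ × 223 = 157 × 223 mm

157 × 223 mm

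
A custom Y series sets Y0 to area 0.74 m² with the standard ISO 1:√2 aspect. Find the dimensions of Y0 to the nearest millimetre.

Let the short side be w mm. Then w · w√2 = 0.74 m² = 740,000 mm².
w² = 740,000/√2, so w ≈ 723.4 mm; long side = w√2 ≈ 1023.0 mm.

723 × 1023 mm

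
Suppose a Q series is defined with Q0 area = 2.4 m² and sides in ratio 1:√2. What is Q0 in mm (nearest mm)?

1303 × 1842 mm

Let the short side be w mm. Then w · w√2 = 2.4 m² = 2,400,000 mm².
w² = 2,400,000/√2, so w ≈ 1302.7 mm; long side = w√2 ≈ 1842.3 mm.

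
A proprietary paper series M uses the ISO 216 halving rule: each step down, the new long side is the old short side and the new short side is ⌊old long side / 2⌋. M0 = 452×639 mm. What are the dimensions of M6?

M1: ⌊639/2⌋ × 452 = 319 × 452 mm
M2: ⌊452/2⌋ × 319 = 226 × 319 mm
M3: ⌊319/2⌋ × 226 = 159 × 226 mm
M4: ⌊226/2⌋ × 159 = 113 × 159 mm
M5: ⌊159/2⌋ × 113 = 79 × 113 mm
M6: ⌊113/2⌋ × 79 = 56 × 79 mm

56 × 79 mm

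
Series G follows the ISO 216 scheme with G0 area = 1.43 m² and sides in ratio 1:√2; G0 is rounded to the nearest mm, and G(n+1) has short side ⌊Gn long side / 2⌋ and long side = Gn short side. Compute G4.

Let G0's short side be w mm. w · w√2 = 1.43 m² = 1,430,000 mm², so w ≈ 1005.6 mm and w√2 ≈ 1422.1 mm → G0 = 1006 × 1422 mm.
G1: ⌊1422/2⌋ × 1006 = 711 × 1006 mm
G2: ⌊1006/2⌋ × 711 = 503 × 711 mm
G3: ⌊711/2⌋ × 503 = 355 × 503 mm
G4: ⌊503/2⌋ × 355 = 251 × 355 mm

251 × 355 mm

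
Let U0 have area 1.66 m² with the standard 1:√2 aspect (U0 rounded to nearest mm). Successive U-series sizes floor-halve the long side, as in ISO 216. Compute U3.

383 × 541 mm

Let U0's short side be w mm. w · w√2 = 1.66 m² = 1,660,000 mm², so w ≈ 1083.4 mm and w√2 ≈ 1532.2 mm → U0 = 1083 × 1532 mm.
U1: ⌊1532/2⌋ × 1083 = 766 × 1083 mm
U2: ⌊1083/2⌋ × 766 = 541 × 766 mm
U3: ⌊766/2⌋ × 541 = 383 × 541 mm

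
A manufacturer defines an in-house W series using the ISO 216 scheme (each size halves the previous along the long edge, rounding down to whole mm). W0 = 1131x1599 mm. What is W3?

W1: ⌊1599/2⌋ × 1131 = 799 × 1131 mm
W2: ⌊1131/2⌋ × 799 = 565 × 799 mm
W3: ⌊799/2⌋ × 565 = 399 × 565 mm

399 × 565 mm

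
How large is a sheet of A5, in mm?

A0 = 841 × 1189 mm (A0 has area 1 m², aspect 1:√2).
A1: ⌊1189/2⌋ × 841 = 594 × 841 mm
A2: ⌊841/2⌋ × 594 = 420 × 594 mm
A3: ⌊594/2⌋ × 420 = 297 × 420 mm
A4: ⌊420/2⌋ × 297 = 210 × 297 mm
A5: ⌊297/2⌋ × 210 = 148 × 210 mm

148 × 210 mm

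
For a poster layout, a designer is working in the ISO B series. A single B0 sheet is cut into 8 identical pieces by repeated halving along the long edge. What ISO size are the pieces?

8 = 2^3, so 3 halving steps.
B0 → B1 → … → B3 after 3 steps.

B3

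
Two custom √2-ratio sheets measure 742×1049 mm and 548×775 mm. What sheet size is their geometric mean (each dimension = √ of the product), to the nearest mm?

Short side: √(742 · 548) = √406616 ≈ 637.7 → 638 mm
Long side: √(1049 · 775) = √812975 ≈ 901.7 → 902 mm

638 × 902 mm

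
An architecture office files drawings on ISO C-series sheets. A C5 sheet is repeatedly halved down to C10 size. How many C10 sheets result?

32

Each ISO step halves the sheet: 1 × C5 → 2 × C6 → 4 × C7 → 8 × C8 → …
From C5 to C10 is 5 halving steps: 2^5 = 32.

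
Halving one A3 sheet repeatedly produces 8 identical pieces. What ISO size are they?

A6

8 = 2^3, so 3 halving steps.
A3 → A4 → … → A6 after 3 steps.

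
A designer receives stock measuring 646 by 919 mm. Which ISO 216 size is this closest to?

Aspect ratio 919/646 ≈ 1.423 — close to the ISO √2 ≈ 1.414.
In the C-series (envelope sizes, between A and B): C1 = 648 × 917 mm.
Off by 4 mm total — nearest standard size.

C1 (648 × 917 mm)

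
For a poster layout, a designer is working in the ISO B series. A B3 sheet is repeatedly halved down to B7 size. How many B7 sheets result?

Each ISO step halves the sheet: 1 × B3 → 2 × B4 → 4 × B5 → 8 × B6 → …
From B3 to B7 is 4 halving steps: 2^4 = 16.

16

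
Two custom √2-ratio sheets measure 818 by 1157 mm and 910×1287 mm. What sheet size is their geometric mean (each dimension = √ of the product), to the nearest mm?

863 × 1220 mm

Short side: √(818 · 910) = √744380 ≈ 862.8 → 863 mm
Long side: √(1157 · 1287) = √1489059 ≈ 1220.3 → 1220 mm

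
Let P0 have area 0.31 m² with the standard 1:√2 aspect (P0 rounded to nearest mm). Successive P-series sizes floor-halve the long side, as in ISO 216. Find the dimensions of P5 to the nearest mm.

Let P0's short side be w mm. w · w√2 = 0.31 m² = 310,000 mm², so w ≈ 468.2 mm and w√2 ≈ 662.1 mm → P0 = 468 × 662 mm.
P1: ⌊662/2⌋ × 468 = 331 × 468 mm
P2: ⌊468/2⌋ × 331 = 234 × 331 mm
P3: ⌊331/2⌋ × 234 = 165 × 234 mm
P4: ⌊234/2⌋ × 165 = 117 × 165 mm
P5: ⌊165/2⌋ × 117 = 82 × 117 mm

82 × 117 mm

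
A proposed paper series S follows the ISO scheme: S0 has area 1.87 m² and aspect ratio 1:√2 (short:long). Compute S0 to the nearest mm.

1150 × 1626 mm

Let the short side be w mm. Then w · w√2 = 1.87 m² = 1,870,000 mm².
w² = 1,870,000/√2, so w ≈ 1149.9 mm; long side = w√2 ≈ 1626.2 mm.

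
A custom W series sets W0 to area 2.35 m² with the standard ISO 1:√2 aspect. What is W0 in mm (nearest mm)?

Let the short side be w mm. Then w · w√2 = 2.35 m² = 2,350,000 mm².
w² = 2,350,000/√2, so w ≈ 1289.1 mm; long side = w√2 ≈ 1823.0 mm.

1289 × 1823 mm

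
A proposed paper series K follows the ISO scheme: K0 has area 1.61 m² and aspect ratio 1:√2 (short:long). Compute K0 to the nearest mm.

1067 × 1509 mm

Let the short side be w mm. Then w · w√2 = 1.61 m² = 1,610,000 mm².
w² = 1,610,000/√2, so w ≈ 1067.0 mm; long side = w√2 ≈ 1508.9 mm.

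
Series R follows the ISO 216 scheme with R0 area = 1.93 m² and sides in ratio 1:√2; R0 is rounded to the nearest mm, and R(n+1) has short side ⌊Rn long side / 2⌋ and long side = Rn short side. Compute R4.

292 × 413 mm

Let R0's short side be w mm. w · w√2 = 1.93 m² = 1,930,000 mm², so w ≈ 1168.2 mm and w√2 ≈ 1652.1 mm → R0 = 1168 × 1652 mm.
R1: ⌊1652/2⌋ × 1168 = 826 × 1168 mm
R2: ⌊1168/2⌋ × 826 = 584 × 826 mm
R3: ⌊826/2⌋ × 584 = 413 × 584 mm
R4: ⌊584/2⌋ × 413 = 292 × 413 mm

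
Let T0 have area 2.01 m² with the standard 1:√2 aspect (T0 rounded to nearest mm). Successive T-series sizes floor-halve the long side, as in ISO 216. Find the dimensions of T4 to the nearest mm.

298 × 421 mm

Let T0's short side be w mm. w · w√2 = 2.01 m² = 2,010,000 mm², so w ≈ 1192.2 mm and w√2 ≈ 1686.0 mm → T0 = 1192 × 1686 mm.
T1: ⌊1686/2⌋ × 1192 = 843 × 1192 mm
T2: ⌊1192/2⌋ × 843 = 596 × 843 mm
T3: ⌊843/2⌋ × 596 = 421 × 596 mm
T4: ⌊596/2⌋ × 421 = 298 × 421 mm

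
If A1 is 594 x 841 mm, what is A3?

297 × 420 mm

A2: ⌊841/2⌋ × 594 = 420 × 594 mm
A3: ⌊594/2⌋ × 420 = 297 × 420 mm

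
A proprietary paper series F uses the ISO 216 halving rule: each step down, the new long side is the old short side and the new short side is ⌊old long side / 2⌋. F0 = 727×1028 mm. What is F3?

257 × 363 mm

F1: ⌊1028/2⌋ × 727 = 514 × 727 mm
F2: ⌊727/2⌋ × 514 = 363 × 514 mm
F3: ⌊514/2⌋ × 363 = 257 × 363 mm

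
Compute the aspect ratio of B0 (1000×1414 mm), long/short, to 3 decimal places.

1414 / 1000 = 1.414
Matches √2 ≈ 1.414 — the ISO 216 defining ratio.

1.414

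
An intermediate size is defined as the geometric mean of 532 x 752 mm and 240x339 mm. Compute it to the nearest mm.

Short side: √(532 · 240) = √127680 ≈ 357.3 → 357 mm
Long side: √(752 · 339) = √254928 ≈ 504.9 → 505 mm

357 × 505 mm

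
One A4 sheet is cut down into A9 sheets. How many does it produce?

32

A4 = 210 × 297 mm; A9 = 37 × 52 mm.
Each halving step doubles the count; 5 steps from A4 to A9.
2^5 = 32.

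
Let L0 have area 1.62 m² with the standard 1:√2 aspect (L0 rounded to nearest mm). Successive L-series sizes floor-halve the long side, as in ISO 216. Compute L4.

Let L0's short side be w mm. w · w√2 = 1.62 m² = 1,620,000 mm², so w ≈ 1070.3 mm and w√2 ≈ 1513.6 mm → L0 = 1070 × 1514 mm.
L1: ⌊1514/2⌋ × 1070 = 757 × 1070 mm
L2: ⌊1070/2⌋ × 757 = 535 × 757 mm
L3: ⌊757/2⌋ × 535 = 378 × 535 mm
L4: ⌊535/2⌋ × 378 = 267 × 378 mm

267 × 378 mm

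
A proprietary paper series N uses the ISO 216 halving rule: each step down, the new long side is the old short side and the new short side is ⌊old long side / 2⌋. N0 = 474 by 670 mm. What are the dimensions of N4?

118 × 167 mm

N1: ⌊670/2⌋ × 474 = 335 × 474 mm
N2: ⌊474/2⌋ × 335 = 237 × 335 mm
N3: ⌊335/2⌋ × 237 = 167 × 237 mm
N4: ⌊237/2⌋ × 167 = 118 × 167 mm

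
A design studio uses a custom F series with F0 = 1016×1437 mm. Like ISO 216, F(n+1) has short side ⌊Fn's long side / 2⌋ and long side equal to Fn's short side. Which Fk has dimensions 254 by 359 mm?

F4

F0: 1016 × 1437 mm
F1: 718 × 1016 mm
F2: 508 × 718 mm
F3: 359 × 508 mm
F4: 254 × 359 mm
F5: 179 × 254 mm
→ matches F4.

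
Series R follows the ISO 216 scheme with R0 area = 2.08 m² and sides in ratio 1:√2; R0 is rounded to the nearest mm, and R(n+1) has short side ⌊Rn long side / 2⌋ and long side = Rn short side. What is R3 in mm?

Let R0's short side be w mm. w · w√2 = 2.08 m² = 2,080,000 mm², so w ≈ 1212.8 mm and w√2 ≈ 1715.1 mm → R0 = 1213 × 1715 mm.
R1: ⌊1715/2⌋ × 1213 = 857 × 1213 mm
R2: ⌊1213/2⌋ × 857 = 606 × 857 mm
R3: ⌊857/2⌋ × 606 = 428 × 606 mm

428 × 606 mm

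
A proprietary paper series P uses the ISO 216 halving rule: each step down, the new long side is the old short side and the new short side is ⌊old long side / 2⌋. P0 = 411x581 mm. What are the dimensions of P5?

P1 = 290 × 411 mm (from P0 by 1 halving).
P2: ⌊411/2⌋ × 290 = 205 × 290 mm
P3: ⌊290/2⌋ × 205 = 145 × 205 mm
P4: ⌊205/2⌋ × 145 = 102 × 145 mm
P5: ⌊145/2⌋ × 102 = 72 × 102 mm

72 × 102 mm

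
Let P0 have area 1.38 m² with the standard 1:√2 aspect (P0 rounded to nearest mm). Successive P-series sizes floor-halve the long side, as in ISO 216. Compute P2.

Let P0's short side be w mm. w · w√2 = 1.38 m² = 1,380,000 mm², so w ≈ 987.8 mm and w√2 ≈ 1397.0 mm → P0 = 988 × 1397 mm.
P1: ⌊1397/2⌋ × 988 = 698 × 988 mm
P2: ⌊988/2⌋ × 698 = 494 × 698 mm

494 × 698 mm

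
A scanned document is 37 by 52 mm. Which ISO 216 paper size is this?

Aspect ratio 52/37 ≈ 1.405 — close to the ISO √2 ≈ 1.414.
In the A-series (A0 area = 1 m²): A9 = 37 × 52 mm.

A9 (37 × 52 mm)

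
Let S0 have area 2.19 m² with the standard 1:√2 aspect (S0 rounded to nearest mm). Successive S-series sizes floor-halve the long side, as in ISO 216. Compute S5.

220 × 311 mm

Let S0's short side be w mm. w · w√2 = 2.19 m² = 2,190,000 mm², so w ≈ 1244.4 mm and w√2 ≈ 1759.9 mm → S0 = 1244 × 1760 mm.
S1: ⌊1760/2⌋ × 1244 = 880 × 1244 mm
S2: ⌊1244/2⌋ × 880 = 622 × 880 mm
S3: ⌊880/2⌋ × 622 = 440 × 622 mm
S4: ⌊622/2⌋ × 440 = 311 × 440 mm
S5: ⌊440/2⌋ × 311 = 220 × 311 mm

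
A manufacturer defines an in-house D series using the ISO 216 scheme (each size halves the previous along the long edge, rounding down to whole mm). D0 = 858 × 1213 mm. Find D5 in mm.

D1: ⌊1213/2⌋ × 858 = 606 × 858 mm
D2: ⌊858/2⌋ × 606 = 429 × 606 mm
D3: ⌊606/2⌋ × 429 = 303 × 429 mm
D4: ⌊429/2⌋ × 303 = 214 × 303 mm
D5: ⌊303/2⌋ × 214 = 151 × 214 mm

151 × 214 mm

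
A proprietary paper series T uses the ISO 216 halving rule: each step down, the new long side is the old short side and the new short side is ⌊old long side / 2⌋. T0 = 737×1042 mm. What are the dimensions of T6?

92 × 130 mm

T1: ⌊1042/2⌋ × 737 = 521 × 737 mm
T2: ⌊737/2⌋ × 521 = 368 × 521 mm
T3: ⌊521/2⌋ × 368 = 260 × 368 mm
T4: ⌊368/2⌋ × 260 = 184 × 260 mm
T5: ⌊260/2⌋ × 184 = 130 × 184 mm
T6: ⌊184/2⌋ × 130 = 92 × 130 mm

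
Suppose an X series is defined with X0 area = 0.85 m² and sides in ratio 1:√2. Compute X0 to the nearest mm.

775 × 1096 mm

Let the short side be w mm. Then w · w√2 = 0.85 m² = 850,000 mm².
w² = 850,000/√2, so w ≈ 775.3 mm; long side = w√2 ≈ 1096.4 mm.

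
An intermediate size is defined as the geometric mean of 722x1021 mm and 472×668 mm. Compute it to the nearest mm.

584 × 826 mm

Short side: √(722 · 472) = √340784 ≈ 583.8 → 584 mm
Long side: √(1021 · 668) = √682028 ≈ 825.8 → 826 mm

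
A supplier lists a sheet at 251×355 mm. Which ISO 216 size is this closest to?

Aspect ratio 355/251 ≈ 1.414 — close to the ISO √2 ≈ 1.414.
In the B-series (B0 = 1000 × 1414 mm): B4 = 250 × 353 mm.
Off by 3 mm total — nearest standard size.

B4 (250 × 353 mm)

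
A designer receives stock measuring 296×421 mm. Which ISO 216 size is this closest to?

Aspect ratio 421/296 ≈ 1.422 — close to the ISO √2 ≈ 1.414.
In the A-series (A0 area = 1 m²): A3 = 297 × 420 mm.
Off by 2 mm total — nearest standard size.

A3 (297 × 420 mm)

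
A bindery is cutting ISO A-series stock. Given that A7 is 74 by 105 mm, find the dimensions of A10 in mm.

A8: ⌊105/2⌋ × 74 = 52 × 74 mm
A9: ⌊74/2⌋ × 52 = 37 × 52 mm
A10: ⌊52/2⌋ × 37 = 26 × 37 mm

26 × 37 mm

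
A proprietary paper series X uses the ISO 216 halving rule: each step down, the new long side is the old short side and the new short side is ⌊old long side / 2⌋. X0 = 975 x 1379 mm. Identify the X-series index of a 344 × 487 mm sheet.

X0: 975 × 1379 mm
X1: 689 × 975 mm
X2: 487 × 689 mm
X3: 344 × 487 mm
X4: 243 × 344 mm
→ matches X3.

X3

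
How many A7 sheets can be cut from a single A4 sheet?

A4 = 210 × 297 mm; A7 = 74 × 105 mm.
Each halving step doubles the count; 3 steps from A4 to A7.
2^3 = 8.

8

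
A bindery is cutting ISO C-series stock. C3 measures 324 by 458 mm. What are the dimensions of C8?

C4: ⌊458/2⌋ × 324 = 229 × 324 mm
C5: ⌊324/2⌋ × 229 = 162 × 229 mm
C6: ⌊229/2⌋ × 162 = 114 × 162 mm
C7: ⌊162/2⌋ × 114 = 81 × 114 mm
C8: ⌊114/2⌋ × 81 = 57 × 81 mm

57 × 81 mm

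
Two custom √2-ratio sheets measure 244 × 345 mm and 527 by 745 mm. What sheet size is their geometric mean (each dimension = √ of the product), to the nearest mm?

359 × 507 mm

Short side: √(244 · 527) = √128588 ≈ 358.6 → 359 mm
Long side: √(345 · 745) = √257025 ≈ 507.0 → 507 mm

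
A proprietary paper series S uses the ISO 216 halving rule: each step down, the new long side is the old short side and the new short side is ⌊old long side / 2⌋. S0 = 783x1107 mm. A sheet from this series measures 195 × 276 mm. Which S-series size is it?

S4

S0: 783 × 1107 mm
S1: 553 × 783 mm
S2: 391 × 553 mm
S3: 276 × 391 mm
S4: 195 × 276 mm
S5: 138 × 195 mm
→ matches S4.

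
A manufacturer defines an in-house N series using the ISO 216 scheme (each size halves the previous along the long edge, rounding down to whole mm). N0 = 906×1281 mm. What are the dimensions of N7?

N1 = 640 × 906 mm (from N0 by 1 halving).
N2: ⌊906/2⌋ × 640 = 453 × 640 mm
N3: ⌊640/2⌋ × 453 = 320 × 453 mm
N4: ⌊453/2⌋ × 320 = 226 × 320 mm
N5: ⌊320/2⌋ × 226 = 160 × 226 mm
N6: ⌊226/2⌋ × 160 = 113 × 160 mm
N7: ⌊160/2⌋ × 113 = 80 × 113 mm

80 × 113 mm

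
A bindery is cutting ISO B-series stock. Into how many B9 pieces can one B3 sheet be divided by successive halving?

64

Each ISO step halves the sheet: 1 × B3 → 2 × B4 → 4 × B5 → 8 × B6 → …
From B3 to B9 is 6 halving steps: 2^6 = 64.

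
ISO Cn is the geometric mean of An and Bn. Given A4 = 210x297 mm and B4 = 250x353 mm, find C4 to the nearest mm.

Short side: √(210 · 250) = √52500 ≈ 229.1 → 229 mm
Long side: √(297 · 353) = √104841 ≈ 323.8 → 324 mm

229 × 324 mm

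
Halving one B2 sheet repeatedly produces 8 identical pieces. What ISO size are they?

B5

8 = 2^3, so 3 halving steps.
B2 → B3 → … → B5 after 3 steps.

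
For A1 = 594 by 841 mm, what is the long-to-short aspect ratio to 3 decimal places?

841 / 594 = 1.416
ISO 216 targets √2 ≈ 1.414; the +0.002 deviation is from mm rounding.

1.416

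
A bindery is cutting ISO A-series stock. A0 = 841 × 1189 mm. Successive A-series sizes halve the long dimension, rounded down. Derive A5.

148 × 210 mm

A1: ⌊1189/2⌋ × 841 = 594 × 841 mm
A2: ⌊841/2⌋ × 594 = 420 × 594 mm
A3: ⌊594/2⌋ × 420 = 297 × 420 mm
A4: ⌊420/2⌋ × 297 = 210 × 297 mm
A5: ⌊297/2⌋ × 210 = 148 × 210 mm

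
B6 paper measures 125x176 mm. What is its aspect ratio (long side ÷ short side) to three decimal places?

176 / 125 = 1.408
ISO 216 targets √2 ≈ 1.414; the -0.006 deviation is from mm rounding.

1.408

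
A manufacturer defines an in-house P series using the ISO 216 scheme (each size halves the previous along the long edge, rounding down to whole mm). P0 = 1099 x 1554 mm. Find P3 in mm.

P1 = 777 × 1099 mm (from P0 by 1 halving).
P2: ⌊1099/2⌋ × 777 = 549 × 777 mm
P3: ⌊777/2⌋ × 549 = 388 × 549 mm

388 × 549 mm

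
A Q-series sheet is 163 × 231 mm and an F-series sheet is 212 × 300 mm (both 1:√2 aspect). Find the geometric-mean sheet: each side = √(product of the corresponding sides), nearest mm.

186 × 263 mm

Short side: √(163 · 212) = √34556 ≈ 185.9 → 186 mm
Long side: √(231 · 300) = √69300 ≈ 263.2 → 263 mm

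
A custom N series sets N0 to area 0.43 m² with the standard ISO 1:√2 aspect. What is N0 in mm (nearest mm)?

551 × 780 mm

Let the short side be w mm. Then w · w√2 = 0.43 m² = 430,000 mm².
w² = 430,000/√2, so w ≈ 551.4 mm; long side = w√2 ≈ 779.8 mm.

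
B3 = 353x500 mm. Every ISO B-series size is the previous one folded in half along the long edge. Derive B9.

44 × 62 mm

B4: ⌊500/2⌋ × 353 = 250 × 353 mm
B5: ⌊353/2⌋ × 250 = 176 × 250 mm
B6: ⌊250/2⌋ × 176 = 125 × 176 mm
B7: ⌊176/2⌋ × 125 = 88 × 125 mm
B8: ⌊125/2⌋ × 88 = 62 × 88 mm
B9: ⌊88/2⌋ × 62 = 44 × 62 mm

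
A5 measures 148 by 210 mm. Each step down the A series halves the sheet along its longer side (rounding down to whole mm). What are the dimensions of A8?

A6: ⌊210/2⌋ × 148 = 105 × 148 mm
A7: ⌊148/2⌋ × 105 = 74 × 105 mm
A8: ⌊105/2⌋ × 74 = 52 × 74 mm

52 × 74 mm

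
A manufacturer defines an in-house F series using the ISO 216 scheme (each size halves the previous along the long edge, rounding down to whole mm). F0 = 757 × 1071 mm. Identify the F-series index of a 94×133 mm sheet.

F0: 757 × 1071 mm
F1: 535 × 757 mm
F2: 378 × 535 mm
F3: 267 × 378 mm
F4: 189 × 267 mm
F5: 133 × 189 mm
F6: 94 × 133 mm
F7: 66 × 94 mm
→ matches F6.

F6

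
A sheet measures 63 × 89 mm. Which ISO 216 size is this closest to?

B8 (62 × 88 mm)

Aspect ratio 89/63 ≈ 1.413 — close to the ISO √2 ≈ 1.414.
In the B-series (B0 = 1000 × 1414 mm): B8 = 62 × 88 mm.
Off by 2 mm total — nearest standard size.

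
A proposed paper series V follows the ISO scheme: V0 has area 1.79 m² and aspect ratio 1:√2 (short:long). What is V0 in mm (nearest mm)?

1125 × 1591 mm

Let the short side be w mm. Then w · w√2 = 1.79 m² = 1,790,000 mm².
w² = 1,790,000/√2, so w ≈ 1125.0 mm; long side = w√2 ≈ 1591.1 mm.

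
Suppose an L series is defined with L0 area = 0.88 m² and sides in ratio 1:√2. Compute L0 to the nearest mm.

Let the short side be w mm. Then w · w√2 = 0.88 m² = 880,000 mm².
w² = 880,000/√2, so w ≈ 788.8 mm; long side = w√2 ≈ 1115.6 mm.

789 × 1116 mm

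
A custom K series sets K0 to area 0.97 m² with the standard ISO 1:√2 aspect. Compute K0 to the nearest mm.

Let the short side be w mm. Then w · w√2 = 0.97 m² = 970,000 mm².
w² = 970,000/√2, so w ≈ 828.2 mm; long side = w√2 ≈ 1171.2 mm.

828 × 1171 mm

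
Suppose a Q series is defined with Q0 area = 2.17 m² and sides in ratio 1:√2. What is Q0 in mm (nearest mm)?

Let the short side be w mm. Then w · w√2 = 2.17 m² = 2,170,000 mm².
w² = 2,170,000/√2, so w ≈ 1238.7 mm; long side = w√2 ≈ 1751.8 mm.

1239 × 1752 mm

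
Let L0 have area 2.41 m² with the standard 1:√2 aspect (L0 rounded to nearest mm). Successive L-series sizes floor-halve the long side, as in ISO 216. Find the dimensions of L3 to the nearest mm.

461 × 652 mm

Let L0's short side be w mm. w · w√2 = 2.41 m² = 2,410,000 mm², so w ≈ 1305.4 mm and w√2 ≈ 1846.1 mm → L0 = 1305 × 1846 mm.
L1: ⌊1846/2⌋ × 1305 = 923 × 1305 mm
L2: ⌊1305/2⌋ × 923 = 652 × 923 mm
L3: ⌊923/2⌋ × 652 = 461 × 652 mm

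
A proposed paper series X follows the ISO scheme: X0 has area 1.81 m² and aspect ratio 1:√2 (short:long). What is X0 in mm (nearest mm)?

Let the short side be w mm. Then w · w√2 = 1.81 m² = 1,810,000 mm².
w² = 1,810,000/√2, so w ≈ 1131.3 mm; long side = w√2 ≈ 1599.9 mm.

1131 × 1600 mm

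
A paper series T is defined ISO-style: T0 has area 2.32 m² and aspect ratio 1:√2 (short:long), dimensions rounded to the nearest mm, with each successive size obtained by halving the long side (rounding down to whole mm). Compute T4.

Let T0's short side be w mm. w · w√2 = 2.32 m² = 2,320,000 mm², so w ≈ 1280.8 mm and w√2 ≈ 1811.3 mm → T0 = 1281 × 1811 mm.
T1: ⌊1811/2⌋ × 1281 = 905 × 1281 mm
T2: ⌊1281/2⌋ × 905 = 640 × 905 mm
T3: ⌊905/2⌋ × 640 = 452 × 640 mm
T4: ⌊640/2⌋ × 452 = 320 × 452 mm

320 × 452 mm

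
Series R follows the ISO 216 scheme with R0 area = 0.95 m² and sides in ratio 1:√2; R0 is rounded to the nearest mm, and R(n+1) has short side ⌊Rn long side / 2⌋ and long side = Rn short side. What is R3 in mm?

Let R0's short side be w mm. w · w√2 = 0.95 m² = 950,000 mm², so w ≈ 819.6 mm and w√2 ≈ 1159.1 mm → R0 = 820 × 1159 mm.
R1: ⌊1159/2⌋ × 820 = 579 × 820 mm
R2: ⌊820/2⌋ × 579 = 410 × 579 mm
R3: ⌊579/2⌋ × 410 = 289 × 410 mm

289 × 410 mm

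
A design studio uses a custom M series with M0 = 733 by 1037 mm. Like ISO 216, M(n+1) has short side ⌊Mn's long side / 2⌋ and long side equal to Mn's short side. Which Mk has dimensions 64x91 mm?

M0: 733 × 1037 mm
M1: 518 × 733 mm
M2: 366 × 518 mm
M3: 259 × 366 mm
M4: 183 × 259 mm
M5: 129 × 183 mm
M6: 91 × 129 mm
M7: 64 × 91 mm
M8: 45 × 64 mm
→ matches M7.

M7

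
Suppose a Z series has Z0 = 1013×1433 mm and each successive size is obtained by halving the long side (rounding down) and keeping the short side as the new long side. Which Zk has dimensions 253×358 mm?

Z0: 1013 × 1433 mm
Z1: 716 × 1013 mm
Z2: 506 × 716 mm
Z3: 358 × 506 mm
Z4: 253 × 358 mm
Z5: 179 × 253 mm
→ matches Z4.

Z4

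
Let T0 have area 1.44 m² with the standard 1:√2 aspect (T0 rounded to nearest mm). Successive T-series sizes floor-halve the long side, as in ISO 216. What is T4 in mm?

Let T0's short side be w mm. w · w√2 = 1.44 m² = 1,440,000 mm², so w ≈ 1009.1 mm and w√2 ≈ 1427.0 mm → T0 = 1009 × 1427 mm.
T1: ⌊1427/2⌋ × 1009 = 713 × 1009 mm
T2: ⌊1009/2⌋ × 713 = 504 × 713 mm
T3: ⌊713/2⌋ × 504 = 356 × 504 mm
T4: ⌊504/2⌋ × 356 = 252 × 356 mm

252 × 356 mm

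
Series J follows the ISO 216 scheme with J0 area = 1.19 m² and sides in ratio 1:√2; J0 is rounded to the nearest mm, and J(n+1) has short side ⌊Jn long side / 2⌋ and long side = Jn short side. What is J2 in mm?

458 × 648 mm

Let J0's short side be w mm. w · w√2 = 1.19 m² = 1,190,000 mm², so w ≈ 917.3 mm and w√2 ≈ 1297.3 mm → J0 = 917 × 1297 mm.
J1: ⌊1297/2⌋ × 917 = 648 × 917 mm
J2: ⌊917/2⌋ × 648 = 458 × 648 mm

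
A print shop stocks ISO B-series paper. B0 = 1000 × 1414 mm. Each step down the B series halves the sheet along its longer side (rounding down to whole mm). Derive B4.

B1: ⌊1414/2⌋ × 1000 = 707 × 1000 mm
B2: ⌊1000/2⌋ × 707 = 500 × 707 mm
B3: ⌊707/2⌋ × 500 = 353 × 500 mm
B4: ⌊500/2⌋ × 353 = 250 × 353 mm

250 × 353 mm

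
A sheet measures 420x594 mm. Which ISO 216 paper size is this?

Aspect ratio 594/420 ≈ 1.414 — close to the ISO √2 ≈ 1.414.
In the A-series (A0 area = 1 m²): A2 = 420 × 594 mm.

A2 (420 × 594 mm)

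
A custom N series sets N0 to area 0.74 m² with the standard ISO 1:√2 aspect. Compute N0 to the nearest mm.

723 × 1023 mm

Let the short side be w mm. Then w · w√2 = 0.74 m² = 740,000 mm².
w² = 740,000/√2, so w ≈ 723.4 mm; long side = w√2 ≈ 1023.0 mm.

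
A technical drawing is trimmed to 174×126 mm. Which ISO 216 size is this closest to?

Aspect ratio 174/126 ≈ 1.381 (ISO target is √2 ≈ 1.414).
In the B-series (B0 = 1000 × 1414 mm): B6 = 125 × 176 mm.
Off by 3 mm total — nearest standard size.

B6 (125 × 176 mm)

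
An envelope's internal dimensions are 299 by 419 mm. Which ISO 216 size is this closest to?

A3 (297 × 420 mm)

Aspect ratio 419/299 ≈ 1.401 — close to the ISO √2 ≈ 1.414.
In the A-series (A0 area = 1 m²): A3 = 297 × 420 mm.
Off by 3 mm total — nearest standard size.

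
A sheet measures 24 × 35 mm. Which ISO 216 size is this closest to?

Aspect ratio 35/24 ≈ 1.458 (ISO target is √2 ≈ 1.414).
In the A-series (A0 area = 1 m²): A10 = 26 × 37 mm.
Off by 4 mm total — nearest standard size.

A10 (26 × 37 mm)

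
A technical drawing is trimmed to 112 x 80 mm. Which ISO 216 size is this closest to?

C7 (81 × 114 mm)

Aspect ratio 112/80 ≈ 1.400 — close to the ISO √2 ≈ 1.414.
In the C-series (envelope sizes, between A and B): C7 = 81 × 114 mm.
Off by 3 mm total — nearest standard size.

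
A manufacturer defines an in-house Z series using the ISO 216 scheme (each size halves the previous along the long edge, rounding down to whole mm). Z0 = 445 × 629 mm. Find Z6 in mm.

55 × 78 mm

Z1 = 314 × 445 mm (from Z0 by 1 halving).
Z2: ⌊445/2⌋ × 314 = 222 × 314 mm
Z3: ⌊314/2⌋ × 222 = 157 × 222 mm
Z4: ⌊222/2⌋ × 157 = 111 × 157 mm
Z5: ⌊157/2⌋ × 111 = 78 × 111 mm
Z6: ⌊111/2⌋ × 78 = 55 × 78 mm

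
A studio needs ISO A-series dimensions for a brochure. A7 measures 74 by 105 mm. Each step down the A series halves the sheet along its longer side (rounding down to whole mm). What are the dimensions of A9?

A8: ⌊105/2⌋ × 74 = 52 × 74 mm
A9: ⌊74/2⌋ × 52 = 37 × 52 mm

37 × 52 mm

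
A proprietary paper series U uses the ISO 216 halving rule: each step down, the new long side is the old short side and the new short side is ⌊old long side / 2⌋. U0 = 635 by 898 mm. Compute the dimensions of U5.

U1: ⌊898/2⌋ × 635 = 449 × 635 mm
U2: ⌊635/2⌋ × 449 = 317 × 449 mm
U3: ⌊449/2⌋ × 317 = 224 × 317 mm
U4: ⌊317/2⌋ × 224 = 158 × 224 mm
U5: ⌊224/2⌋ × 158 = 112 × 158 mm

112 × 158 mm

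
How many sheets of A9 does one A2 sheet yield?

128

Each ISO step halves the sheet: 1 × A2 → 2 × A3 → 4 × A4 → 8 × A5 → …
From A2 to A9 is 7 halving steps: 2^7 = 128.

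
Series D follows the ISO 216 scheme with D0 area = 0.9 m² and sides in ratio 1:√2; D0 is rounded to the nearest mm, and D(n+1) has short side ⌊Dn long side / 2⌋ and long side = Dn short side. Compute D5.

141 × 199 mm

Let D0's short side be w mm. w · w√2 = 0.9 m² = 900,000 mm², so w ≈ 797.7 mm and w√2 ≈ 1128.2 mm → D0 = 798 × 1128 mm.
D1: ⌊1128/2⌋ × 798 = 564 × 798 mm
D2: ⌊798/2⌋ × 564 = 399 × 564 mm
D3: ⌊564/2⌋ × 399 = 282 × 399 mm
D4: ⌊399/2⌋ × 282 = 199 × 282 mm
D5: ⌊282/2⌋ × 199 = 141 × 199 mm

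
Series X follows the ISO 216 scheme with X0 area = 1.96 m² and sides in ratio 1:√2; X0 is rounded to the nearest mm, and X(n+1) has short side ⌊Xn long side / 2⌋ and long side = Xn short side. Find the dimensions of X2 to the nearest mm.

Let X0's short side be w mm. w · w√2 = 1.96 m² = 1,960,000 mm², so w ≈ 1177.3 mm and w√2 ≈ 1664.9 mm → X0 = 1177 × 1665 mm.
X1: ⌊1665/2⌋ × 1177 = 832 × 1177 mm
X2: ⌊1177/2⌋ × 832 = 588 × 832 mm

588 × 832 mm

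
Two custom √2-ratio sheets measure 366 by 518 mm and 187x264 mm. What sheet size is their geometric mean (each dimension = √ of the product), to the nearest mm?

262 × 370 mm

Short side: √(366 · 187) = √68442 ≈ 261.6 → 262 mm
Long side: √(518 · 264) = √136752 ≈ 369.8 → 370 mm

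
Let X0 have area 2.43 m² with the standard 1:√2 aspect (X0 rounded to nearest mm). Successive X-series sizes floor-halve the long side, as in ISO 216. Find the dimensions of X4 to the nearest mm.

Let X0's short side be w mm. w · w√2 = 2.43 m² = 2,430,000 mm², so w ≈ 1310.8 mm and w√2 ≈ 1853.8 mm → X0 = 1311 × 1854 mm.
X1: ⌊1854/2⌋ × 1311 = 927 × 1311 mm
X2: ⌊1311/2⌋ × 927 = 655 × 927 mm
X3: ⌊927/2⌋ × 655 = 463 × 655 mm
X4: ⌊655/2⌋ × 463 = 327 × 463 mm

327 × 463 mm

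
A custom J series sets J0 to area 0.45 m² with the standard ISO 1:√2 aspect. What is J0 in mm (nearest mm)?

564 × 798 mm

Let the short side be w mm. Then w · w√2 = 0.45 m² = 450,000 mm².
w² = 450,000/√2, so w ≈ 564.1 mm; long side = w√2 ≈ 797.7 mm.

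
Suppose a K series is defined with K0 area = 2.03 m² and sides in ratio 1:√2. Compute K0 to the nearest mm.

1198 × 1694 mm

Let the short side be w mm. Then w · w√2 = 2.03 m² = 2,030,000 mm².
w² = 2,030,000/√2, so w ≈ 1198.1 mm; long side = w√2 ≈ 1694.4 mm.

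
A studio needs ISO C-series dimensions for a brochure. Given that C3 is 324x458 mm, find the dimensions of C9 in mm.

40 × 57 mm

C4: ⌊458/2⌋ × 324 = 229 × 324 mm
C5: ⌊324/2⌋ × 229 = 162 × 229 mm
C6: ⌊229/2⌋ × 162 = 114 × 162 mm
C7: ⌊162/2⌋ × 114 = 81 × 114 mm
C8: ⌊114/2⌋ × 81 = 57 × 81 mm
C9: ⌊81/2⌋ × 57 = 40 × 57 mm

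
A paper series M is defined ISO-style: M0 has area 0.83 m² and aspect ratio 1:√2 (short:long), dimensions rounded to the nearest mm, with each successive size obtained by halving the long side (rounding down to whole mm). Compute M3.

Let M0's short side be w mm. w · w√2 = 0.83 m² = 830,000 mm², so w ≈ 766.1 mm and w√2 ≈ 1083.4 mm → M0 = 766 × 1083 mm.
M1: ⌊1083/2⌋ × 766 = 541 × 766 mm
M2: ⌊766/2⌋ × 541 = 383 × 541 mm
M3: ⌊541/2⌋ × 383 = 270 × 383 mm

270 × 383 mm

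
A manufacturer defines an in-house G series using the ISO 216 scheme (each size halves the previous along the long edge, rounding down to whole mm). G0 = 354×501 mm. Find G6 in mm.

44 × 62 mm

G1: ⌊501/2⌋ × 354 = 250 × 354 mm
G2: ⌊354/2⌋ × 250 = 177 × 250 mm
G3: ⌊250/2⌋ × 177 = 125 × 177 mm
G4: ⌊177/2⌋ × 125 = 88 × 125 mm
G5: ⌊125/2⌋ × 88 = 62 × 88 mm
G6: ⌊88/2⌋ × 62 = 44 × 62 mm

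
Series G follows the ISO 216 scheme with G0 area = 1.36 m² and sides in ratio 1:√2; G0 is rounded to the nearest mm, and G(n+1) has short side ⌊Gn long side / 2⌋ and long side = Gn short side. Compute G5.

Let G0's short side be w mm. w · w√2 = 1.36 m² = 1,360,000 mm², so w ≈ 980.6 mm and w√2 ≈ 1386.8 mm → G0 = 981 × 1387 mm.
G1: ⌊1387/2⌋ × 981 = 693 × 981 mm
G2: ⌊981/2⌋ × 693 = 490 × 693 mm
G3: ⌊693/2⌋ × 490 = 346 × 490 mm
G4: ⌊490/2⌋ × 346 = 245 × 346 mm
G5: ⌊346/2⌋ × 245 = 173 × 245 mm

173 × 245 mm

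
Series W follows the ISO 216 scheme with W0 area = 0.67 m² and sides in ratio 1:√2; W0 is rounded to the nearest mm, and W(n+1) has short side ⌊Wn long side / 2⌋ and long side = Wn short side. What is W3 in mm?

Let W0's short side be w mm. w · w√2 = 0.67 m² = 670,000 mm², so w ≈ 688.3 mm and w√2 ≈ 973.4 mm → W0 = 688 × 973 mm.
W1: ⌊973/2⌋ × 688 = 486 × 688 mm
W2: ⌊688/2⌋ × 486 = 344 × 486 mm
W3: ⌊486/2⌋ × 344 = 243 × 344 mm

243 × 344 mm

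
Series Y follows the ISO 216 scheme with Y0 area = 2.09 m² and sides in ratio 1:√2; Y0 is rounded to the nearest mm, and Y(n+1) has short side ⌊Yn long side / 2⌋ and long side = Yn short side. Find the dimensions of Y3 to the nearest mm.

Let Y0's short side be w mm. w · w√2 = 2.09 m² = 2,090,000 mm², so w ≈ 1215.7 mm and w√2 ≈ 1719.2 mm → Y0 = 1216 × 1719 mm.
Y1: ⌊1719/2⌋ × 1216 = 859 × 1216 mm
Y2: ⌊1216/2⌋ × 859 = 608 × 859 mm
Y3: ⌊859/2⌋ × 608 = 429 × 608 mm

429 × 608 mm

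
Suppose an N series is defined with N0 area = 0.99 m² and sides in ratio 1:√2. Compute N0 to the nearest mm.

Let the short side be w mm. Then w · w√2 = 0.99 m² = 990,000 mm².
w² = 990,000/√2, so w ≈ 836.7 mm; long side = w√2 ≈ 1183.2 mm.

837 × 1183 mm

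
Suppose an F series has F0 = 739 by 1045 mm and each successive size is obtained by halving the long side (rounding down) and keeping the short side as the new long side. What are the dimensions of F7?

65 × 92 mm

F1 = 522 × 739 mm (from F0 by 1 halving).
F2: ⌊739/2⌋ × 522 = 369 × 522 mm
F3: ⌊522/2⌋ × 369 = 261 × 369 mm
F4: ⌊369/2⌋ × 261 = 184 × 261 mm
F5: ⌊261/2⌋ × 184 = 130 × 184 mm
F6: ⌊184/2⌋ × 130 = 92 × 130 mm
F7: ⌊130/2⌋ × 92 = 65 × 92 mm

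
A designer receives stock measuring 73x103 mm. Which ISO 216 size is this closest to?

A7 (74 × 105 mm)

Aspect ratio 103/73 ≈ 1.411 — close to the ISO √2 ≈ 1.414.
In the A-series (A0 area = 1 m²): A7 = 74 × 105 mm.
Off by 3 mm total — nearest standard size.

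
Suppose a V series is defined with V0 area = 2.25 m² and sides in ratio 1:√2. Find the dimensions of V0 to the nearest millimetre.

1261 × 1784 mm

Let the short side be w mm. Then w · w√2 = 2.25 m² = 2,250,000 mm².
w² = 2,250,000/√2, so w ≈ 1261.3 mm; long side = w√2 ≈ 1783.8 mm.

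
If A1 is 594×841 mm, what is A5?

A2: ⌊841/2⌋ × 594 = 420 × 594 mm
A3: ⌊594/2⌋ × 420 = 297 × 420 mm
A4: ⌊420/2⌋ × 297 = 210 × 297 mm
A5: ⌊297/2⌋ × 210 = 148 × 210 mm

148 × 210 mm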